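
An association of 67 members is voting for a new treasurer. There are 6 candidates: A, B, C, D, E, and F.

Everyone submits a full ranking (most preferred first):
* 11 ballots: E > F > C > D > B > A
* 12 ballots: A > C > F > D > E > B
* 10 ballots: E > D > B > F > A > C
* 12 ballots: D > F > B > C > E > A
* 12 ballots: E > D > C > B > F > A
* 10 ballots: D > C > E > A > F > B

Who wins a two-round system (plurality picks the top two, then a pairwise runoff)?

D

Round 1 first-place votes: A 12, B 0, C 0, D 22, E 33, F 0. E and D advance.
Runoff: E is ranked above D on 33 ballots, D above E on 34.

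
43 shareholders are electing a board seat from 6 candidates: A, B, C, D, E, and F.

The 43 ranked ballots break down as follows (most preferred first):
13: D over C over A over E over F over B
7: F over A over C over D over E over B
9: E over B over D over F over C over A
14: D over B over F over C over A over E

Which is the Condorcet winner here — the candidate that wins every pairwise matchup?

D

D vs A: 36–7
D vs B: 34–9
D vs C: 36–7
D vs E: 34–9
D vs F: 36–7
D beats every other candidate.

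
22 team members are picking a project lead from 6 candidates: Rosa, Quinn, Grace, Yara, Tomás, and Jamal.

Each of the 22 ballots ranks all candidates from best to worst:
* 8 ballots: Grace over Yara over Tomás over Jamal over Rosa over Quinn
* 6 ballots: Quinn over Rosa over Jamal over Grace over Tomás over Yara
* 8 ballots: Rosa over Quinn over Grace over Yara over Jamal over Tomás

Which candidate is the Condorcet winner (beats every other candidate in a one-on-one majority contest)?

Rosa

Rosa vs Quinn: 16–6
Rosa vs Grace: 14–8
Rosa vs Yara: 14–8
Rosa vs Tomás: 14–8
Rosa vs Jamal: 14–8
Rosa beats every other candidate.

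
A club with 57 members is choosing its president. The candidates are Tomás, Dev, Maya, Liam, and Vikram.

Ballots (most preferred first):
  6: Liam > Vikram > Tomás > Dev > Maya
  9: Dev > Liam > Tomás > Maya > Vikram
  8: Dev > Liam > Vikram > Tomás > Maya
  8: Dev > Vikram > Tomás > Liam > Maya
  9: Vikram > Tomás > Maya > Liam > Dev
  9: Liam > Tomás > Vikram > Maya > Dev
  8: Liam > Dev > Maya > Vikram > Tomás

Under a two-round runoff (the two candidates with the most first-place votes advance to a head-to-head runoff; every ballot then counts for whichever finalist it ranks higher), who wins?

Liam

Round 1 first-place votes: Tomás 0, Dev 25, Maya 0, Liam 23, Vikram 9. Dev and Liam advance.
Runoff: Dev is ranked above Liam on 25 ballots, Liam above Dev on 32.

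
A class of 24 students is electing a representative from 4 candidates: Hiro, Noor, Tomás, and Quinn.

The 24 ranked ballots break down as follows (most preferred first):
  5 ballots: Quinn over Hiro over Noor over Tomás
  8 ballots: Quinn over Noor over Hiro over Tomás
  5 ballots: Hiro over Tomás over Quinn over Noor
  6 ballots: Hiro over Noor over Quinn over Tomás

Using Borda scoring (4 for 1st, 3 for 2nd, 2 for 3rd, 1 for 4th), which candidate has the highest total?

Hiro: 5×3 + 8×2 + 5×4 + 6×4 = 75
Noor: 5×2 + 8×3 + 5×1 + 6×3 = 57
Tomás: 5×1 + 8×1 + 5×3 + 6×1 = 34
Quinn: 5×4 + 8×4 + 5×2 + 6×2 = 74

Hiro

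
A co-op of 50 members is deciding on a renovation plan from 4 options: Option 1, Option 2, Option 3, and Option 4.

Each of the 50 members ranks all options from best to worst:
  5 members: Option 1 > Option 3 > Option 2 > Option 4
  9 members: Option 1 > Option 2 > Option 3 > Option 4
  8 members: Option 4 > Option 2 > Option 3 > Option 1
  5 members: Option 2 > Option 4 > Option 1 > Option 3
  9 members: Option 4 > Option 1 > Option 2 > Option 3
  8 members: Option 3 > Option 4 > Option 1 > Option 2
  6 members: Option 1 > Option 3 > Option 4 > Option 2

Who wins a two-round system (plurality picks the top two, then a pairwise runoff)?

Round 1 first-place votes: Option 1 20, Option 2 5, Option 3 8, Option 4 17. Option 1 and Option 4 advance.
Runoff: Option 1 is ranked above Option 4 on 20 ballots, Option 4 above Option 1 on 30.

Option 4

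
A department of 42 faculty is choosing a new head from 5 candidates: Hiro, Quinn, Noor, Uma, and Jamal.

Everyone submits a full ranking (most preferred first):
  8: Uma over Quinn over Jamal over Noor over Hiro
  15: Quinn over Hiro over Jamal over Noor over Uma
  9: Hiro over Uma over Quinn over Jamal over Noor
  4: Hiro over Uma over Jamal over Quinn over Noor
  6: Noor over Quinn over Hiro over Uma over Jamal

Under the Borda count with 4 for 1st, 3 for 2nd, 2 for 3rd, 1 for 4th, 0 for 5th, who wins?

Hiro: 8×0 + 15×3 + 9×4 + 4×4 + 6×2 = 109
Quinn: 8×3 + 15×4 + 9×2 + 4×1 + 6×3 = 124
Noor: 8×1 + 15×1 + 9×0 + 4×0 + 6×4 = 47
Uma: 8×4 + 15×0 + 9×3 + 4×3 + 6×1 = 77
Jamal: 8×2 + 15×2 + 9×1 + 4×2 + 6×0 = 63

Quinn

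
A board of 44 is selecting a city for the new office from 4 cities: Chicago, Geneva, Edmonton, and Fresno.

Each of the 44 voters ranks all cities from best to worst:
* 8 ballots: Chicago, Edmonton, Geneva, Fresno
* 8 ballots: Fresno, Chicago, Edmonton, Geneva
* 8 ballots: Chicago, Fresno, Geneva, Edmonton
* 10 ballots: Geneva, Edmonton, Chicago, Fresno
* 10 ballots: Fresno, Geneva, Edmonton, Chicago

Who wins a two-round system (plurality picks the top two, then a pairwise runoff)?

Round 1 first-place votes: Chicago 16, Geneva 10, Edmonton 0, Fresno 18. Fresno and Chicago advance.
Runoff: Fresno is ranked above Chicago on 18 ballots, Chicago above Fresno on 26.

Chicago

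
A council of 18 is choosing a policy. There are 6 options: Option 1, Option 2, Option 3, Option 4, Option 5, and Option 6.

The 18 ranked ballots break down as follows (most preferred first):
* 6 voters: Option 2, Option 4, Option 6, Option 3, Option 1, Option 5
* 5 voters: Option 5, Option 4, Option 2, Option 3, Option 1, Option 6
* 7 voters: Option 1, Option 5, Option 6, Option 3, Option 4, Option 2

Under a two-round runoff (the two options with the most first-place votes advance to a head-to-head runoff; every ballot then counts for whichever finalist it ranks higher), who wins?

Option 2

Round 1 first-place votes: Option 1 7, Option 2 6, Option 3 0, Option 4 0, Option 5 5, Option 6 0. Option 1 and Option 2 advance.
Runoff: Option 1 is ranked above Option 2 on 7 ballots, Option 2 above Option 1 on 11.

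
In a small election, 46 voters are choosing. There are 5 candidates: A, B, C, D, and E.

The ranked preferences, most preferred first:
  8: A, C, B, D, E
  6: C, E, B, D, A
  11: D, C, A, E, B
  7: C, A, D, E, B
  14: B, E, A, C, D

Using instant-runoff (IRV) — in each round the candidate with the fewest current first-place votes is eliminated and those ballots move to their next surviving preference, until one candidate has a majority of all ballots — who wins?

C

Round 1: A 8, B 14, C 13, D 11, E 0. E eliminated.
Round 2: A 8, B 14, C 13, D 11. A eliminated.
Round 3: B 14, C 21, D 11. D eliminated.
Round 4: B 14, C 32. C has a majority (≥24).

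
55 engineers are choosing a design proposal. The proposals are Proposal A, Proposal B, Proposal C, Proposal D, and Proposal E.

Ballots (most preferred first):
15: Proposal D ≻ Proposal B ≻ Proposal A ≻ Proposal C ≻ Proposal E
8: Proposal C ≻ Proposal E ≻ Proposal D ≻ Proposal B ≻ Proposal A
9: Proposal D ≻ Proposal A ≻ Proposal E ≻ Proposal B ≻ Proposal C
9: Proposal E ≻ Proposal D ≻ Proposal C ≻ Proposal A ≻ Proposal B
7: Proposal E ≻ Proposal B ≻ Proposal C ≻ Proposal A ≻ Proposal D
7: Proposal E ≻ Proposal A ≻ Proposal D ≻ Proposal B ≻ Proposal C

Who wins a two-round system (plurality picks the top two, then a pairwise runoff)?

Round 1 first-place votes: Proposal A 0, Proposal B 0, Proposal C 8, Proposal D 24, Proposal E 23. Proposal D and Proposal E advance.
Runoff: Proposal D is ranked above Proposal E on 24 ballots, Proposal E above Proposal D on 31.

Proposal E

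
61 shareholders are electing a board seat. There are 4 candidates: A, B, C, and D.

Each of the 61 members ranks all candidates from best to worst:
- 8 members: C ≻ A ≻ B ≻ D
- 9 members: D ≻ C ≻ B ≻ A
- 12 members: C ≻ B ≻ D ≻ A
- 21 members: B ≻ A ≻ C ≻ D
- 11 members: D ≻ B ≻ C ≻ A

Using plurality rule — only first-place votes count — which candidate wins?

First-place votes: A 0, B 21, C 20, D 20.

B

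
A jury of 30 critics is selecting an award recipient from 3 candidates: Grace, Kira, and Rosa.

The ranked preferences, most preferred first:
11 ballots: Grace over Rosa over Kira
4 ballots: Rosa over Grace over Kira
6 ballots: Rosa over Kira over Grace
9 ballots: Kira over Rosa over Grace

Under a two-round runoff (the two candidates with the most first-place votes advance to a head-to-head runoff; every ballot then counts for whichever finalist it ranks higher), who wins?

Round 1 first-place votes: Grace 11, Kira 9, Rosa 10. Grace and Rosa advance.
Runoff: Grace is ranked above Rosa on 11 ballots, Rosa above Grace on 19.

Rosa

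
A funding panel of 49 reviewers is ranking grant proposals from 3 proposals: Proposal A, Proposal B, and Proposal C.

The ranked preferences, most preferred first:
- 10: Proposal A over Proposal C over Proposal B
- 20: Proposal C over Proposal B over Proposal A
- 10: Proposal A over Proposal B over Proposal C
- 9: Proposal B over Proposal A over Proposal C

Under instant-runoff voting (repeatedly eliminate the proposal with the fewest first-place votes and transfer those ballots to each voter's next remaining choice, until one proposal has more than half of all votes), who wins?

Proposal A

Round 1: Proposal A 20, Proposal B 9, Proposal C 20. Proposal B eliminated.
Round 2: Proposal A 29, Proposal C 20. Proposal A has a majority (≥25).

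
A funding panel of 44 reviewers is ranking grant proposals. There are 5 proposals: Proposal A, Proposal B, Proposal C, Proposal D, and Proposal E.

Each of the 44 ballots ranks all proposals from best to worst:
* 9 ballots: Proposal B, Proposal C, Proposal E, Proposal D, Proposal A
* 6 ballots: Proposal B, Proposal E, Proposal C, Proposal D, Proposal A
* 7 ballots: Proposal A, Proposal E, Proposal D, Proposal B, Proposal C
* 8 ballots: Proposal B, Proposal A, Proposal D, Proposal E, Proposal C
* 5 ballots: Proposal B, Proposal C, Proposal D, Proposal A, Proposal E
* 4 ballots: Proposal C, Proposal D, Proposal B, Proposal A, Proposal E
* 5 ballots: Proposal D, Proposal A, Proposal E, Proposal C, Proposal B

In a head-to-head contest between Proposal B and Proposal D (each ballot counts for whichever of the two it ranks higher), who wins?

Proposal B is ranked above Proposal D on 28 ballots; Proposal D above Proposal B on 16.

Proposal B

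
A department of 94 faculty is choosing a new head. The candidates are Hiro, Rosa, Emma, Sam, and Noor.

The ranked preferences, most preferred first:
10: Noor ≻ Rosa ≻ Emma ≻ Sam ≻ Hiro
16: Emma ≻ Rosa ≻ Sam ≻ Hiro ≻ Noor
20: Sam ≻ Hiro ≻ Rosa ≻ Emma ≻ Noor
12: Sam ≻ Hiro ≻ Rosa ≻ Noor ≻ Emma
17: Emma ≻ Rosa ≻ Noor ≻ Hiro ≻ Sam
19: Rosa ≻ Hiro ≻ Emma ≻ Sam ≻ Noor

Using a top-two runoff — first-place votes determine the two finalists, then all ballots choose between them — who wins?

Emma

Round 1 first-place votes: Hiro 0, Rosa 19, Emma 33, Sam 32, Noor 10. Emma and Sam advance.
Runoff: Emma is ranked above Sam on 62 ballots, Sam above Emma on 32.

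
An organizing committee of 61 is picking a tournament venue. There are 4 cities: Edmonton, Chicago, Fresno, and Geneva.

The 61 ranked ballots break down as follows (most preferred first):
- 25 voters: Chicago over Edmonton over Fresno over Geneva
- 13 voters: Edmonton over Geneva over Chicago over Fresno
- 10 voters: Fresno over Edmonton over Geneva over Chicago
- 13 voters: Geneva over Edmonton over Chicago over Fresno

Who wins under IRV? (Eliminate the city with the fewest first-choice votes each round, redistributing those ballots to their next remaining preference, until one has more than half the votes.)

Edmonton

Round 1: Edmonton 13, Chicago 25, Fresno 10, Geneva 13. Fresno eliminated.
Round 2: Edmonton 23, Chicago 25, Geneva 13. Geneva eliminated.
Round 3: Edmonton 36, Chicago 25. Edmonton has a majority (≥31).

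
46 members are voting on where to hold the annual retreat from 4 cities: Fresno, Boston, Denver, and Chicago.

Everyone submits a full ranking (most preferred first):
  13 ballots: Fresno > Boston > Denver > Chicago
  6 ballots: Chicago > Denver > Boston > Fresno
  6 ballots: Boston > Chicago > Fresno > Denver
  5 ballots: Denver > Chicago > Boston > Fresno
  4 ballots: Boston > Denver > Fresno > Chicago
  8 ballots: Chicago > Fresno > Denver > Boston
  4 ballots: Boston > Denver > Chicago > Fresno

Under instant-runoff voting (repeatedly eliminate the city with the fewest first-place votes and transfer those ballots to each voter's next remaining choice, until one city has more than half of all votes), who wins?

Round 1: Fresno 13, Boston 14, Denver 5, Chicago 14. Denver eliminated.
Round 2: Fresno 13, Boston 14, Chicago 19. Fresno eliminated.
Round 3: Boston 27, Chicago 19. Boston has a majority (≥24).

Boston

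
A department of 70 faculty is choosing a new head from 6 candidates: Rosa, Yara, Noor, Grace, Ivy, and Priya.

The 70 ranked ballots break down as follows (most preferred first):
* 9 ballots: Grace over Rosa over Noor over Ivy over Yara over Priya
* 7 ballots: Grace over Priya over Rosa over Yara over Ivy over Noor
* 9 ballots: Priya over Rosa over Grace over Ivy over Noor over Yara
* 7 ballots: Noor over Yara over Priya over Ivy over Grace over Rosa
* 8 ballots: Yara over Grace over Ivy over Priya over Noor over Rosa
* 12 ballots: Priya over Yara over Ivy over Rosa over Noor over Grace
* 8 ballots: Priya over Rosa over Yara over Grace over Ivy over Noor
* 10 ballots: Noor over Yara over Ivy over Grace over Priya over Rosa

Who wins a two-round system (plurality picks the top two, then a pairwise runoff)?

Priya

Round 1 first-place votes: Rosa 0, Yara 8, Noor 17, Grace 16, Ivy 0, Priya 29. Priya and Noor advance.
Runoff: Priya is ranked above Noor on 44 ballots, Noor above Priya on 26.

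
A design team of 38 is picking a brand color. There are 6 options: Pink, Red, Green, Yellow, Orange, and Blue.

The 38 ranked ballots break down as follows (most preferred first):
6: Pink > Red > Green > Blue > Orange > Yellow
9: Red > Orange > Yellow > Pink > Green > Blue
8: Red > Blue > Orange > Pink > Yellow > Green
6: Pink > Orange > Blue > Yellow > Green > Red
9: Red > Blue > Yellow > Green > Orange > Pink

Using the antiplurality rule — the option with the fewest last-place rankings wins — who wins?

Orange

Last-place votes: Pink 9, Red 6, Green 8, Yellow 6, Orange 0, Blue 9.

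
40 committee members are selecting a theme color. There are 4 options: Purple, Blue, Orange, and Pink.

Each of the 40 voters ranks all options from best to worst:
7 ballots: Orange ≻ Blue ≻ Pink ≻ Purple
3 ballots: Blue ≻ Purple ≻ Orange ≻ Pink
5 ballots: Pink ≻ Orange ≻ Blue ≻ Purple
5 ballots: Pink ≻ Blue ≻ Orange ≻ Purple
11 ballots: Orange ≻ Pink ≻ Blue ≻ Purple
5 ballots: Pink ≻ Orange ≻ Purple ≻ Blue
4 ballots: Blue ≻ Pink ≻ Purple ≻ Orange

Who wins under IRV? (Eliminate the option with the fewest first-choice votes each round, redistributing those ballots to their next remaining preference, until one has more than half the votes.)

Round 1: Purple 0, Blue 7, Orange 18, Pink 15. Purple eliminated.
Round 2: Blue 7, Orange 18, Pink 15. Blue eliminated.
Round 3: Orange 21, Pink 19. Orange has a majority (≥21).

Orange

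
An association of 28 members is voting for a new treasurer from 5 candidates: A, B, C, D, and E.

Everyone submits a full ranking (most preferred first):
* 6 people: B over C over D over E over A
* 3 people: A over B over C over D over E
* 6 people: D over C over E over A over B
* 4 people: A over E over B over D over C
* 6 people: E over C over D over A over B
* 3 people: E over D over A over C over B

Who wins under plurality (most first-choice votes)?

First-place votes: A 7, B 6, C 0, D 6, E 9.

E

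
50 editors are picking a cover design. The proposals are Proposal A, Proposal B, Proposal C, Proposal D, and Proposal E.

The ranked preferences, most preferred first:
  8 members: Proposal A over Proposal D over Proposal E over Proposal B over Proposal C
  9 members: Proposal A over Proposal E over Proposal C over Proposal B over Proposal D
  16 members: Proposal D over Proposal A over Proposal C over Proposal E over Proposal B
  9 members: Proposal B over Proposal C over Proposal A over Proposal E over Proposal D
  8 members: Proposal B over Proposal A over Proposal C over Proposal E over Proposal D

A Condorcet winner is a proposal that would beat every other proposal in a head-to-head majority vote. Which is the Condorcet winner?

Proposal A

Proposal A vs Proposal B: 33–17
Proposal A vs Proposal C: 41–9
Proposal A vs Proposal D: 34–16
Proposal A vs Proposal E: 50–0
Proposal A beats every other proposal.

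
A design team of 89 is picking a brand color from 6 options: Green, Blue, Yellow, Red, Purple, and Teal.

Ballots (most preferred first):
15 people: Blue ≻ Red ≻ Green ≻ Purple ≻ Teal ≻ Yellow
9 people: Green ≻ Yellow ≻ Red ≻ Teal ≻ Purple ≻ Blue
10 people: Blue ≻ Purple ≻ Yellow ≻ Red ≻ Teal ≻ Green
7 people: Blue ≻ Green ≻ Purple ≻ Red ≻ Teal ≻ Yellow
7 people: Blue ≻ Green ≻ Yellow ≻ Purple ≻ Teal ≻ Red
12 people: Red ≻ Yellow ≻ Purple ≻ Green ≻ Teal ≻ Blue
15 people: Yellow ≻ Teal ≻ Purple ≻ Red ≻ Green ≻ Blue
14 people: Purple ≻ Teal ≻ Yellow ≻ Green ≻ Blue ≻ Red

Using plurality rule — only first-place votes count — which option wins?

First-place votes: Green 9, Blue 39, Yellow 15, Red 12, Purple 14, Teal 0.

Blue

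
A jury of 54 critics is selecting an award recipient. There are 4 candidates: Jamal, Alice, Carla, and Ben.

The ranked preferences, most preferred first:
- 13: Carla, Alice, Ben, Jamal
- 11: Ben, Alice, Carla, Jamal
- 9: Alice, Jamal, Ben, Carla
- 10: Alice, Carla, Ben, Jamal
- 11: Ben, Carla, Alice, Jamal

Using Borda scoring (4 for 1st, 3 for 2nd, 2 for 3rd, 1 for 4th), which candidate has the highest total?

Jamal: 13×1 + 11×1 + 9×3 + 10×1 + 11×1 = 72
Alice: 13×3 + 11×3 + 9×4 + 10×4 + 11×2 = 170
Carla: 13×4 + 11×2 + 9×1 + 10×3 + 11×3 = 146
Ben: 13×2 + 11×4 + 9×2 + 10×2 + 11×4 = 152

Alice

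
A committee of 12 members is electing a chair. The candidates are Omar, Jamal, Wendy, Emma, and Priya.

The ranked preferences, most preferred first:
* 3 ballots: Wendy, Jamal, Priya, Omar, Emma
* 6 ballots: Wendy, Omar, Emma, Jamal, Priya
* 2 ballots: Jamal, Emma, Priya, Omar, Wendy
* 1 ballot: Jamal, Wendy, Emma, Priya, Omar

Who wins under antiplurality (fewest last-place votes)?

Jamal

Last-place votes: Omar 1, Jamal 0, Wendy 2, Emma 3, Priya 6.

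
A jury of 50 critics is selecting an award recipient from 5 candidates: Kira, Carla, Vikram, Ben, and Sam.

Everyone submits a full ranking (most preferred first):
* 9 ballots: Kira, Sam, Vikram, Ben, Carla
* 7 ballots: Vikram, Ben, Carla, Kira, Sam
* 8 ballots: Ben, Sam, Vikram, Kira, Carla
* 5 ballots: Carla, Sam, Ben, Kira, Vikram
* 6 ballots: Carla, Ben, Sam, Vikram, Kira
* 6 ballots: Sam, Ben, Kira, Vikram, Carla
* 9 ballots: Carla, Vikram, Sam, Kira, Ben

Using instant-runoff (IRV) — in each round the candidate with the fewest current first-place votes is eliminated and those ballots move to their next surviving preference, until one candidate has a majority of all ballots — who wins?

Ben

Round 1: Kira 9, Carla 20, Vikram 7, Ben 8, Sam 6. Sam eliminated.
Round 2: Kira 9, Carla 20, Vikram 7, Ben 14. Vikram eliminated.
Round 3: Kira 9, Carla 20, Ben 21. Kira eliminated.
Round 4: Carla 20, Ben 30. Ben has a majority (≥26).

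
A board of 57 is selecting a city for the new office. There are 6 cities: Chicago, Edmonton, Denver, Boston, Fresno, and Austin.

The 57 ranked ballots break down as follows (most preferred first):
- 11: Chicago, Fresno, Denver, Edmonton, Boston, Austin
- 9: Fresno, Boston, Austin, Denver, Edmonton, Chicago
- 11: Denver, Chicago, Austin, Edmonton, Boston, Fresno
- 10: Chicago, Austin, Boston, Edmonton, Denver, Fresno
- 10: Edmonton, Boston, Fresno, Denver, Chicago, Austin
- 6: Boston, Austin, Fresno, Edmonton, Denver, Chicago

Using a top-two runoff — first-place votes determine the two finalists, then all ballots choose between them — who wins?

Round 1 first-place votes: Chicago 21, Edmonton 10, Denver 11, Boston 6, Fresno 9, Austin 0. Chicago and Denver advance.
Runoff: Chicago is ranked above Denver on 21 ballots, Denver above Chicago on 36.

Denver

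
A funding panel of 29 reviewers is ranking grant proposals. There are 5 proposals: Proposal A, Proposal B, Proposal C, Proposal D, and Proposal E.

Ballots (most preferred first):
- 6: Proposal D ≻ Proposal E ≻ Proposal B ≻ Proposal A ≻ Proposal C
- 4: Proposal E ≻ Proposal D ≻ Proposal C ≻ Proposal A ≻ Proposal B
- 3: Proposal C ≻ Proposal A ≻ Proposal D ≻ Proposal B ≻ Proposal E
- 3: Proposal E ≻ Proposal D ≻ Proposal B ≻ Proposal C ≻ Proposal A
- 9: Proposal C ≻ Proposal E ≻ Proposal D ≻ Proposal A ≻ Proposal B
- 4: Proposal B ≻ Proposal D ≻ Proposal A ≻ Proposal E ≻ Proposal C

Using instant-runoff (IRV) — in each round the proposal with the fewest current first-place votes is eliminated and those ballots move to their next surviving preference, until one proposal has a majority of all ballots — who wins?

Round 1: Proposal A 0, Proposal B 4, Proposal C 12, Proposal D 6, Proposal E 7. Proposal A eliminated.
Round 2: Proposal B 4, Proposal C 12, Proposal D 6, Proposal E 7. Proposal B eliminated.
Round 3: Proposal C 12, Proposal D 10, Proposal E 7. Proposal E eliminated.
Round 4: Proposal C 12, Proposal D 17. Proposal D has a majority (≥15).

Proposal D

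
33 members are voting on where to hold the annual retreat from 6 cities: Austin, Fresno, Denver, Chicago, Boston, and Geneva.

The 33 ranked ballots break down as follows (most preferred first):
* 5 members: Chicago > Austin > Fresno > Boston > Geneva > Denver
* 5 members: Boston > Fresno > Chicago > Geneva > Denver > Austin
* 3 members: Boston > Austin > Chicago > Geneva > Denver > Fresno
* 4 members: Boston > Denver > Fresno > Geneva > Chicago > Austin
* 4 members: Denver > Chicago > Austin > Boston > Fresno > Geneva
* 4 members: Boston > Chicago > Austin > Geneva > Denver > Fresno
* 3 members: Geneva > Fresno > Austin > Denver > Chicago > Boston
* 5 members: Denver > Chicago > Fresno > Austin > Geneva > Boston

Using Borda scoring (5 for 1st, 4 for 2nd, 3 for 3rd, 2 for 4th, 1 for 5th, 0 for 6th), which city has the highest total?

Chicago

Austin: 5×4 + 5×0 + 3×4 + 4×0 + 4×3 + 4×3 + 3×3 + 5×2 = 75
Fresno: 5×3 + 5×4 + 3×0 + 4×3 + 4×1 + 4×0 + 3×4 + 5×3 = 78
Denver: 5×0 + 5×1 + 3×1 + 4×4 + 4×5 + 4×1 + 3×2 + 5×5 = 79
Chicago: 5×5 + 5×3 + 3×3 + 4×1 + 4×4 + 4×4 + 3×1 + 5×4 = 108
Boston: 5×2 + 5×5 + 3×5 + 4×5 + 4×2 + 4×5 + 3×0 + 5×0 = 98
Geneva: 5×1 + 5×2 + 3×2 + 4×2 + 4×0 + 4×2 + 3×5 + 5×1 = 57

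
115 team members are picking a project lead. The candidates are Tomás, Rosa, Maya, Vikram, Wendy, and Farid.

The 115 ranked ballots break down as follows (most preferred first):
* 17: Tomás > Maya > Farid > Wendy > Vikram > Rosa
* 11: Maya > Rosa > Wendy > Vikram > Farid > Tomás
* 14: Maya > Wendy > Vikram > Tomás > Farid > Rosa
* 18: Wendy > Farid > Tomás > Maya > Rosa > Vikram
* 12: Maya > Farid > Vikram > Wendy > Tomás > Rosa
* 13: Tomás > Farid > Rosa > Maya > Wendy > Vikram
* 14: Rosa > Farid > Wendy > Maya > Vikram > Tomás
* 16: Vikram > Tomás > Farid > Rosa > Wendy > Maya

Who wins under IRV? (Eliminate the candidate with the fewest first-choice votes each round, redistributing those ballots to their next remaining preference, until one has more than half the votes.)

Tomás

Round 1: Tomás 30, Rosa 14, Maya 37, Vikram 16, Wendy 18, Farid 0. Farid eliminated.
Round 2: Tomás 30, Rosa 14, Maya 37, Vikram 16, Wendy 18. Rosa eliminated.
Round 3: Tomás 30, Maya 37, Vikram 16, Wendy 32. Vikram eliminated.
Round 4: Tomás 46, Maya 37, Wendy 32. Wendy eliminated.
Round 5: Tomás 64, Maya 51. Tomás has a majority (≥58).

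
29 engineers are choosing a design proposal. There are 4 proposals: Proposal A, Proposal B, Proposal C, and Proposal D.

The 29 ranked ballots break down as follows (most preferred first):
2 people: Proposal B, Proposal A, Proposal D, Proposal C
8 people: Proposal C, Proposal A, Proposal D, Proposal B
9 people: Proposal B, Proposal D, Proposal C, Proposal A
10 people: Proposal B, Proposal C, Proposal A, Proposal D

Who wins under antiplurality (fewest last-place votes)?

Last-place votes: Proposal A 9, Proposal B 8, Proposal C 2, Proposal D 10.

Proposal C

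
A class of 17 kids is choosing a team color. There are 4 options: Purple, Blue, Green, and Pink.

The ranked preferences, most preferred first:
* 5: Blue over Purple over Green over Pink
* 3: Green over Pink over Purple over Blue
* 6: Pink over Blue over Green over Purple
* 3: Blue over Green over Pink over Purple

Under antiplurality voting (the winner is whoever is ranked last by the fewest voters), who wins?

Green

Last-place votes: Purple 9, Blue 3, Green 0, Pink 5.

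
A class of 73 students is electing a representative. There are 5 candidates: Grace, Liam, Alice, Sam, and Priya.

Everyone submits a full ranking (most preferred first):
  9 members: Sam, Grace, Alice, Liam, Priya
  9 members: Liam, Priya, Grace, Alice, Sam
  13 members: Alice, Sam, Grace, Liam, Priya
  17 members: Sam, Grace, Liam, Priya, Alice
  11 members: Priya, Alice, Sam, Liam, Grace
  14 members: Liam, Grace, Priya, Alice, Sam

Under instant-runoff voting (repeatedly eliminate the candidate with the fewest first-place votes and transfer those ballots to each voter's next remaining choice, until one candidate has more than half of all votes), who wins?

Alice

Round 1: Grace 0, Liam 23, Alice 13, Sam 26, Priya 11. Grace eliminated.
Round 2: Liam 23, Alice 13, Sam 26, Priya 11. Priya eliminated.
Round 3: Liam 23, Alice 24, Sam 26. Liam eliminated.
Round 4: Alice 47, Sam 26. Alice has a majority (≥37).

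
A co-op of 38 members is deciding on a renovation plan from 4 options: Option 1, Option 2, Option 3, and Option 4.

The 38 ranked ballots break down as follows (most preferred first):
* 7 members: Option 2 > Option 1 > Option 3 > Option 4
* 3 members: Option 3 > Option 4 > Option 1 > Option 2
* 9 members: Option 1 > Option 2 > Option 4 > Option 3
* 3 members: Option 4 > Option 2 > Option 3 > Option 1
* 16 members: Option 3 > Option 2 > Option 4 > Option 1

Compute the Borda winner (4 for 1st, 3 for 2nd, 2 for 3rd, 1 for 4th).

Option 1: 7×3 + 3×2 + 9×4 + 3×1 + 16×1 = 82
Option 2: 7×4 + 3×1 + 9×3 + 3×3 + 16×3 = 115
Option 3: 7×2 + 3×4 + 9×1 + 3×2 + 16×4 = 105
Option 4: 7×1 + 3×3 + 9×2 + 3×4 + 16×2 = 78

Option 2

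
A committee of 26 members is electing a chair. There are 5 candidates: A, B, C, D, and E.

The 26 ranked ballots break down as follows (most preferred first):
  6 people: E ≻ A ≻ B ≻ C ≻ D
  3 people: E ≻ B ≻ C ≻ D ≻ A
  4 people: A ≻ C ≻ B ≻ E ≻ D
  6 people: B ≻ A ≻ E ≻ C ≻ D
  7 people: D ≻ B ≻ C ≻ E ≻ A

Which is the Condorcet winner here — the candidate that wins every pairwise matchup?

B

B vs A: 16–10
B vs C: 22–4
B vs D: 19–7
B vs E: 17–9
B beats every other candidate.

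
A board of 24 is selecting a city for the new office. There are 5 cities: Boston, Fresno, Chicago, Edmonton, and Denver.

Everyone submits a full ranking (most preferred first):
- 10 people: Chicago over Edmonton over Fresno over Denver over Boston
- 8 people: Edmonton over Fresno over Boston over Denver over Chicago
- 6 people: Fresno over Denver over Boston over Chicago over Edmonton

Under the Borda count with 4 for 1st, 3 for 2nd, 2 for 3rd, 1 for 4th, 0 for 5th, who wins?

Boston: 10×0 + 8×2 + 6×2 = 28
Fresno: 10×2 + 8×3 + 6×4 = 68
Chicago: 10×4 + 8×0 + 6×1 = 46
Edmonton: 10×3 + 8×4 + 6×0 = 62
Denver: 10×1 + 8×1 + 6×3 = 36

Fresno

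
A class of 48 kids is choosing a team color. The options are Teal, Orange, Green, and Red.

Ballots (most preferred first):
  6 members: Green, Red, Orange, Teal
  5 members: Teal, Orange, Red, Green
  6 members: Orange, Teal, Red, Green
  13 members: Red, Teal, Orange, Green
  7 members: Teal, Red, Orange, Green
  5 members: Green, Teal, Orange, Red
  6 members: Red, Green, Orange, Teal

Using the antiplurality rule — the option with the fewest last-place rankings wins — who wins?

Last-place votes: Teal 12, Orange 0, Green 31, Red 5.

Orange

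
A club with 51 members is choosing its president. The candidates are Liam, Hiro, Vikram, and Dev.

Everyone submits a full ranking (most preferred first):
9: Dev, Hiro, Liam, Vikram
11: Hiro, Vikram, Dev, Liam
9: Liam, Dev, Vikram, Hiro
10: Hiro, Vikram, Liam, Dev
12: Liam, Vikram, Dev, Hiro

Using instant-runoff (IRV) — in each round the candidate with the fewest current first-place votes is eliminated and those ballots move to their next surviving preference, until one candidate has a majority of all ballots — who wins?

Hiro

Round 1: Liam 21, Hiro 21, Vikram 0, Dev 9. Vikram eliminated.
Round 2: Liam 21, Hiro 21, Dev 9. Dev eliminated.
Round 3: Liam 21, Hiro 30. Hiro has a majority (≥26).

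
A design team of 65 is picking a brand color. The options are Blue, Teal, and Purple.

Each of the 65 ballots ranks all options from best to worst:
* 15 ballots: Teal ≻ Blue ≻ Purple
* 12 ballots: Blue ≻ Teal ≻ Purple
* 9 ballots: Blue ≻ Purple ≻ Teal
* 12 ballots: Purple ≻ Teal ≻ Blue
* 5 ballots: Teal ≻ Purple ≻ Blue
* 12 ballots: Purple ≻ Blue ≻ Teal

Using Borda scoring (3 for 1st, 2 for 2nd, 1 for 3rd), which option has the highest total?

Blue

Blue: 15×2 + 12×3 + 9×3 + 12×1 + 5×1 + 12×2 = 134
Teal: 15×3 + 12×2 + 9×1 + 12×2 + 5×3 + 12×1 = 129
Purple: 15×1 + 12×1 + 9×2 + 12×3 + 5×2 + 12×3 = 127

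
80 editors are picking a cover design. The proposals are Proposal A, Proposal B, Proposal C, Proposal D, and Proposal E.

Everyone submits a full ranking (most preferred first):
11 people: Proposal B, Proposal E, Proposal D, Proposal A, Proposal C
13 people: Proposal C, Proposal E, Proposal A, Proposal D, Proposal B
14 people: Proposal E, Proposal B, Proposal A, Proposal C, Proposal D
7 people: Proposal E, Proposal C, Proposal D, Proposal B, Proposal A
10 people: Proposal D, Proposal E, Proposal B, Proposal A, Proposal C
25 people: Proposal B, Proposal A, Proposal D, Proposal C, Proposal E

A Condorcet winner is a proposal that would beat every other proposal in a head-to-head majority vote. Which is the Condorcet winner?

Proposal E vs Proposal A: 55–25
Proposal E vs Proposal B: 44–36
Proposal E vs Proposal C: 42–38
Proposal E vs Proposal D: 45–35
Proposal E beats every other proposal.

Proposal E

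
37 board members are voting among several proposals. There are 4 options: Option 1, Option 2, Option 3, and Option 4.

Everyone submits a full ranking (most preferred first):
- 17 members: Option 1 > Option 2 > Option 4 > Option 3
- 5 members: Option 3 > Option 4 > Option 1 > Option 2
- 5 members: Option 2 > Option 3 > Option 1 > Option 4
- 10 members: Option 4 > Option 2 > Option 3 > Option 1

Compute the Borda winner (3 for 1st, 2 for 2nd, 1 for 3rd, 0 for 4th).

Option 2

Option 1: 17×3 + 5×1 + 5×1 + 10×0 = 61
Option 2: 17×2 + 5×0 + 5×3 + 10×2 = 69
Option 3: 17×0 + 5×3 + 5×2 + 10×1 = 35
Option 4: 17×1 + 5×2 + 5×0 + 10×3 = 57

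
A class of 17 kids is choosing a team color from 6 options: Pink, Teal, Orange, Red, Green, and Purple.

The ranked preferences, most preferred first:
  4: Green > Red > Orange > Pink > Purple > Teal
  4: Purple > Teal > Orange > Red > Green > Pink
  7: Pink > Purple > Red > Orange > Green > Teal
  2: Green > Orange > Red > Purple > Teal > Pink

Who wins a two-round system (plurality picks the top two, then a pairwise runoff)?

Round 1 first-place votes: Pink 7, Teal 0, Orange 0, Red 0, Green 6, Purple 4. Pink and Green advance.
Runoff: Pink is ranked above Green on 7 ballots, Green above Pink on 10.

Green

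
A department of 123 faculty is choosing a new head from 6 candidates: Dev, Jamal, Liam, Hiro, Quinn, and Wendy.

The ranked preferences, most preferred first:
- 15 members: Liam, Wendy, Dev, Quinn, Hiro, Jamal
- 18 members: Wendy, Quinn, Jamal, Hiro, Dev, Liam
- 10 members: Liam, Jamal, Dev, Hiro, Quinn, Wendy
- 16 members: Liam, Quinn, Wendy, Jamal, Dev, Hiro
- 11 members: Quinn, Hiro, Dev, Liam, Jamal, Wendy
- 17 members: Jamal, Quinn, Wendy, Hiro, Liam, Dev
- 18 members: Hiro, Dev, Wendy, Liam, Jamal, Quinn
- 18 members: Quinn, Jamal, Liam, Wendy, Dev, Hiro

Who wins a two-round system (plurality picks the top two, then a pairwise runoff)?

Quinn

Round 1 first-place votes: Dev 0, Jamal 17, Liam 41, Hiro 18, Quinn 29, Wendy 18. Liam and Quinn advance.
Runoff: Liam is ranked above Quinn on 59 ballots, Quinn above Liam on 64.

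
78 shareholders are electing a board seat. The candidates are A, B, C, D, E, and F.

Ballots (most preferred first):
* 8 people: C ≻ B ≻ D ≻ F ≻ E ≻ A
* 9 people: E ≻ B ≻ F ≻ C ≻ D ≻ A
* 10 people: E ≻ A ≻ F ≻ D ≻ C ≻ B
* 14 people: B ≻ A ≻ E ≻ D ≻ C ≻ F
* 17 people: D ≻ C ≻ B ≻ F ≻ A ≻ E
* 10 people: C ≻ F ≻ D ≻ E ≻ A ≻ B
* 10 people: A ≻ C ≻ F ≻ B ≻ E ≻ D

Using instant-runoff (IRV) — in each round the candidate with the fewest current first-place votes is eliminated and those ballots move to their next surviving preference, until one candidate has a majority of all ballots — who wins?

Round 1: A 10, B 14, C 18, D 17, E 19, F 0. F eliminated.
Round 2: A 10, B 14, C 18, D 17, E 19. A eliminated.
Round 3: B 14, C 28, D 17, E 19. B eliminated.
Round 4: C 28, D 17, E 33. D eliminated.
Round 5: C 45, E 33. C has a majority (≥40).

C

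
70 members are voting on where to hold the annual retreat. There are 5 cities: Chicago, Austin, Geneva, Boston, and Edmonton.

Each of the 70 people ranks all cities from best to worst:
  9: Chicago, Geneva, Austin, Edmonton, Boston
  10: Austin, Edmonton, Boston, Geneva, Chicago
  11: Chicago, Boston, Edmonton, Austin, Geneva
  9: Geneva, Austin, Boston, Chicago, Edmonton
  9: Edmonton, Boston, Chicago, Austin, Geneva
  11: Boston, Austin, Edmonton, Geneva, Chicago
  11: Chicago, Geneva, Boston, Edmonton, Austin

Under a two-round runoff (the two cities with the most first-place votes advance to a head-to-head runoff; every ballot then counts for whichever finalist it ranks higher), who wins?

Boston

Round 1 first-place votes: Chicago 31, Austin 10, Geneva 9, Boston 11, Edmonton 9. Chicago and Boston advance.
Runoff: Chicago is ranked above Boston on 31 ballots, Boston above Chicago on 39.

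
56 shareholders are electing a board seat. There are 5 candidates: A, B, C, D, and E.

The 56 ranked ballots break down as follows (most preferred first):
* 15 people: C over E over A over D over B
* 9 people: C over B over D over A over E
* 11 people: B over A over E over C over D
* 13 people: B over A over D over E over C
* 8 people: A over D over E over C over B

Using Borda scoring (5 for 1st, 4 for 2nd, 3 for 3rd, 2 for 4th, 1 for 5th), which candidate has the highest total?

A: 15×3 + 9×2 + 11×4 + 13×4 + 8×5 = 199
B: 15×1 + 9×4 + 11×5 + 13×5 + 8×1 = 179
C: 15×5 + 9×5 + 11×2 + 13×1 + 8×2 = 171
D: 15×2 + 9×3 + 11×1 + 13×3 + 8×4 = 139
E: 15×4 + 9×1 + 11×3 + 13×2 + 8×3 = 152

A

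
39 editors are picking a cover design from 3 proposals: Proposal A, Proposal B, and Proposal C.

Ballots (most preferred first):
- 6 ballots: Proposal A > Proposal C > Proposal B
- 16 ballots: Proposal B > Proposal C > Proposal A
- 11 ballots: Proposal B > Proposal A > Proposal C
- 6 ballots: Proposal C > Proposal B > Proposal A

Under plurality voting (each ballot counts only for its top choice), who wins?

Proposal B

First-place votes: Proposal A 6, Proposal B 27, Proposal C 6.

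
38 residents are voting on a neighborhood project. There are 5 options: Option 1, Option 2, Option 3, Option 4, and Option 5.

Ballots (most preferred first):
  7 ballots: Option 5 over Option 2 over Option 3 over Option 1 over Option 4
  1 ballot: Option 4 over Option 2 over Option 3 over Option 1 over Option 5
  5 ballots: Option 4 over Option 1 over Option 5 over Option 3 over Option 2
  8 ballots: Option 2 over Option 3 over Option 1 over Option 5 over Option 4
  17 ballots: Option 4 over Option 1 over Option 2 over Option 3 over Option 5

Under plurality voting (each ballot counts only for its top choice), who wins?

Option 4

First-place votes: Option 1 0, Option 2 8, Option 3 0, Option 4 23, Option 5 7.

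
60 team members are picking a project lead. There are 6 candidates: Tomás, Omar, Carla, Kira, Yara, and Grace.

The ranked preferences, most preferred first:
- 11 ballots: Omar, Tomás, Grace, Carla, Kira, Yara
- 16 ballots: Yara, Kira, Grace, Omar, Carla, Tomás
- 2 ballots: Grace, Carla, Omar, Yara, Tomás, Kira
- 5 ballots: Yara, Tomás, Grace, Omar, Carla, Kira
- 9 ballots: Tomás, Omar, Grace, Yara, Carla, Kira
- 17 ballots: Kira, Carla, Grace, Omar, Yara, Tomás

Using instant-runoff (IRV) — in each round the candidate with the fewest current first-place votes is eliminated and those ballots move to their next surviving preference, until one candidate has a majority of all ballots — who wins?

Omar

Round 1: Tomás 9, Omar 11, Carla 0, Kira 17, Yara 21, Grace 2. Carla eliminated.
Round 2: Tomás 9, Omar 11, Kira 17, Yara 21, Grace 2. Grace eliminated.
Round 3: Tomás 9, Omar 13, Kira 17, Yara 21. Tomás eliminated.
Round 4: Omar 22, Kira 17, Yara 21. Kira eliminated.
Round 5: Omar 39, Yara 21. Omar has a majority (≥31).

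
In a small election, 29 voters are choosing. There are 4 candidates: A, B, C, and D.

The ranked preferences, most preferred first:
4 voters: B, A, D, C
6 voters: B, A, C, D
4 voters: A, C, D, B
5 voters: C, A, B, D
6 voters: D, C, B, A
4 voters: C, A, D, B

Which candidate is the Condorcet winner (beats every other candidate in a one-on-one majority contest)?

C

C vs A: 15–14
C vs B: 19–10
C vs D: 19–10
C beats every other candidate.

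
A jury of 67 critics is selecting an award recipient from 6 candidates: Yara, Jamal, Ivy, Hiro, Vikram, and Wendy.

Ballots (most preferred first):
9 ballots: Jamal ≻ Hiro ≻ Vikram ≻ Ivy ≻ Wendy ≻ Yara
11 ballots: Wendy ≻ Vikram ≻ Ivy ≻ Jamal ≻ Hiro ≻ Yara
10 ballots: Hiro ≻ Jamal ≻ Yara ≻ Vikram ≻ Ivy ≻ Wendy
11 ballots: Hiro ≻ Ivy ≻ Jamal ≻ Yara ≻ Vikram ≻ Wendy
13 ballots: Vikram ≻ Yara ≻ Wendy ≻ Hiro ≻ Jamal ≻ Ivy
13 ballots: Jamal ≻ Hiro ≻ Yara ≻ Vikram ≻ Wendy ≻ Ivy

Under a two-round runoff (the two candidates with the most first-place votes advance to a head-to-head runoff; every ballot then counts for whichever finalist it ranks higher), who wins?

Hiro

Round 1 first-place votes: Yara 0, Jamal 22, Ivy 0, Hiro 21, Vikram 13, Wendy 11. Jamal and Hiro advance.
Runoff: Jamal is ranked above Hiro on 33 ballots, Hiro above Jamal on 34.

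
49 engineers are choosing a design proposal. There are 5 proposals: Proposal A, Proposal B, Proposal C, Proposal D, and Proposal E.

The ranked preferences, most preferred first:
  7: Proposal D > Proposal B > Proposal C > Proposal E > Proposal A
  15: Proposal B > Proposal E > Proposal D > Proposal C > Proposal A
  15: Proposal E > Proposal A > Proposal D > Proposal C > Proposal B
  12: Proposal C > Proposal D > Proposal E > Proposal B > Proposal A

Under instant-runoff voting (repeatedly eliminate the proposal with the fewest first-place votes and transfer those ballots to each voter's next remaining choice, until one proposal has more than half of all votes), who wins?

Round 1: Proposal A 0, Proposal B 15, Proposal C 12, Proposal D 7, Proposal E 15. Proposal A eliminated.
Round 2: Proposal B 15, Proposal C 12, Proposal D 7, Proposal E 15. Proposal D eliminated.
Round 3: Proposal B 22, Proposal C 12, Proposal E 15. Proposal C eliminated.
Round 4: Proposal B 22, Proposal E 27. Proposal E has a majority (≥25).

Proposal E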